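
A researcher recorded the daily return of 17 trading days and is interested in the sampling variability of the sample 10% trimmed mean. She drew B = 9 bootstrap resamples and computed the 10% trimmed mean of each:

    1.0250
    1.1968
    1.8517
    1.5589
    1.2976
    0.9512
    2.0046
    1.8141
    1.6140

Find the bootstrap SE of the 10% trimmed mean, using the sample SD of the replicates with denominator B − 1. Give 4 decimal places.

Bootstrap SE is the standard deviation of the 9 replicate 10% trimmed means.
Mean of replicates: (1.0250 + 1.1968 + 1.8517 + 1.5589 + 1.2976 + 0.9512 + 2.0046 + 1.8141 + 1.6140) / 9 = 13.31390 / 9 = 1.47932
Sum of squared deviations: (−0.45432)² + (−0.28252)² + (+0.37238)² + (+0.07958)² + (−0.18172)² + (−0.52812)² + (+0.52528)² + (+0.33478)² + (+0.13468)² = 1.14929
Variance = 1.14929 / 8 = 0.14366
SE* = √0.14366

SE* = 0.3790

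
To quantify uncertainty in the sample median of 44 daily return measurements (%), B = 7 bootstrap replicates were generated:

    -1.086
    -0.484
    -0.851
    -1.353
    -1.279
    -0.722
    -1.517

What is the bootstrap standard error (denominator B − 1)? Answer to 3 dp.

Bootstrap SE is the standard deviation of the 7 replicate medians.
Mean of replicates: ((-1.086) + (-0.484) + (-0.851) + (-1.353) + (-1.279) + (-0.722) + (-1.517)) / 7 = -7.2920 / 7 = -1.0417
Sum of squared deviations: (−0.0443)² + (+0.5577)² + (+0.1907)² + (−0.3113)² + (−0.2373)² + (+0.3197)² + (−0.4753)² = 0.8307
Variance = 0.8307 / 6 = 0.1384
SE* = √0.1384

SE* = 0.372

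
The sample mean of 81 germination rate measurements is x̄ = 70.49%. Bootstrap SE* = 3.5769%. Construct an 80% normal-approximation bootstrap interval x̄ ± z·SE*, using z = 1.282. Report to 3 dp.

Margin = 1.282 × 3.5769 = 4.5856
Interval: 70.49 ± 4.5856

(65.904, 75.076)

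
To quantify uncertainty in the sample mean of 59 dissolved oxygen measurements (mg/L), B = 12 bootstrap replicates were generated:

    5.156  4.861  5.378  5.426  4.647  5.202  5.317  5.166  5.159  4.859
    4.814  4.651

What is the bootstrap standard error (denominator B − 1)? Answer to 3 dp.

SE* = 0.275

Bootstrap SE is the standard deviation of the 12 replicate means.
Mean of replicates: (5.156 + 4.861 + 5.378 + 5.426 + 4.647 + 5.202 + 5.317 + 5.166 + 5.159 + 4.859 + 4.814 + 4.651) / 12 = 60.6360 / 12 = 5.0530
Sum of squared deviations: (+0.1030)² + (−0.1920)² + (+0.3250)² + (+0.3730)² + (−0.4060)² + (+0.1490)² + (+0.2640)² + (+0.1130)² + (+0.1060)² + (−0.1940)² + (−0.2390)² + (−0.4020)² = 0.8293
Variance = 0.8293 / 11 = 0.0754
SE* = √0.0754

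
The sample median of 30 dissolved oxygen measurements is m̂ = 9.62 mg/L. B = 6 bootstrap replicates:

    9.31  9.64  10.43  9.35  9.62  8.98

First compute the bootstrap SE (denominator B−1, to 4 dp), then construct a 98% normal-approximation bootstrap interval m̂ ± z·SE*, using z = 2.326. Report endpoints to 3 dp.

(8.476, 10.764)

Mean of replicates = 9.5550; sum of squared deviations = 1.2097; SE* = √(1.2097/5) = 0.4919
Margin = 2.326 × 0.4919 = 1.1442
Interval: 9.62 ± 1.1442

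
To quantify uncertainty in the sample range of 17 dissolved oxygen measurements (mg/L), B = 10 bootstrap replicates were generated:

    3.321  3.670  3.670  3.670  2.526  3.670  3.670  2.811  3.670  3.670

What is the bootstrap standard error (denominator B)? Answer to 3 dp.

SE* = 0.402

Bootstrap SE is the standard deviation of the 10 replicate ranges.
Mean of replicates: (3.321 + 3.670 + 3.670 + 3.670 + 2.526 + 3.670 + 3.670 + 2.811 + 3.670 + 3.670) / 10 = 34.3480 / 10 = 3.4348
Sum of squared deviations: (−0.1138)² + (+0.2352)² + (+0.2352)² + (+0.2352)² + (−0.9088)² + (+0.2352)² + (+0.2352)² + (−0.6238)² + (+0.2352)² + (+0.2352)² = 1.6152
Variance = 1.6152 / 10 = 0.1615
SE* = √0.1615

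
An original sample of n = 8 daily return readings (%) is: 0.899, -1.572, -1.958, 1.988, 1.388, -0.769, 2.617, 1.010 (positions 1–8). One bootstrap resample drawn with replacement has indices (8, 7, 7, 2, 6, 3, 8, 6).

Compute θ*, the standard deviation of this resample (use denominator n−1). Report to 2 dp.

Resample values: 1.010, 2.617, 2.617, -1.572, -0.769, -1.958, 1.010, -0.769.
Mean = 0.2732; sum of squared deviations = 22.6279
s² = 22.6279 / 7 = 3.2326
s = √3.2326 = 1.80

θ* = 1.80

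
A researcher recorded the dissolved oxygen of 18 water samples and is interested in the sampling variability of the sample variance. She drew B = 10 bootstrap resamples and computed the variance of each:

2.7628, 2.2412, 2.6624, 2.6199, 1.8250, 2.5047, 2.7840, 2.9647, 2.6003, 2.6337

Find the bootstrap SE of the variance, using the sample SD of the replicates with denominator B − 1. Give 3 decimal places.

Bootstrap SE is the standard deviation of the 10 replicate variances.
Mean of replicates: (2.7628 + 2.2412 + 2.6624 + 2.6199 + 1.8250 + 2.5047 + 2.7840 + 2.9647 + 2.6003 + 2.6337) / 10 = 25.59870 / 10 = 2.55987
Sum of squared deviations: (+0.20293)² + (−0.31867)² + (+0.10253)² + (+0.06003)² + (−0.73487)² + (−0.05517)² + (+0.22413)² + (+0.40483)² + (+0.04043)² + (+0.07383)² = 0.92113
Variance = 0.92113 / 9 = 0.10235
SE* = √0.10235

SE* = 0.320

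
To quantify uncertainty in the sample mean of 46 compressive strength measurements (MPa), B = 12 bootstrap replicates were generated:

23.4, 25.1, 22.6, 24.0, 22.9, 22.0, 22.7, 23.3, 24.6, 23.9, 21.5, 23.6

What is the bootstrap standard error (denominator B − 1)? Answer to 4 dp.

SE* = 1.0366

Bootstrap SE is the standard deviation of the 12 replicate means.
Mean of replicates: (23.4 + 25.1 + 22.6 + 24.0 + 22.9 + 22.0 + 22.7 + 23.3 + 24.6 + 23.9 + 21.5 + 23.6) / 12 = 279.60000 / 12 = 23.30000
Sum of squared deviations: (+0.10000)² + (+1.80000)² + (−0.70000)² + (+0.70000)² + (−0.40000)² + (−1.30000)² + (−0.60000)² + (+0.00000)² + (+1.30000)² + (+0.60000)² + (−1.80000)² + (+0.30000)² = 11.82000
Variance = 11.82000 / 11 = 1.07455
SE* = √1.07455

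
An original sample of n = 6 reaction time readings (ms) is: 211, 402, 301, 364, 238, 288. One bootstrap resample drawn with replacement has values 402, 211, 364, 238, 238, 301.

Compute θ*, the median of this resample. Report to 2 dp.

θ* = 269.50

Sorted: 211, 238, 238, 301, 364, 402
Median = average of the two middle values = 269.50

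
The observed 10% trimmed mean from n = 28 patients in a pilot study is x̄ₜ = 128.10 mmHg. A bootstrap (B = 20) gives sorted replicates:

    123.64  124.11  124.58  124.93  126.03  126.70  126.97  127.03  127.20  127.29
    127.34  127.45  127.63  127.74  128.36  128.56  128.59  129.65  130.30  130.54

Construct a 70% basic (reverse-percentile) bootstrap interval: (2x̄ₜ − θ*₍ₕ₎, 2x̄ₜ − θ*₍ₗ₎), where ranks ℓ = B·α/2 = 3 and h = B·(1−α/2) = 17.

(127.61, 131.62)

Percentile endpoints at ranks 3 and 17: θ*₍3₎ = 124.58, θ*₍17₎ = 128.59.
Basic interval reflects these around x̄ₜ:
  lower = 2 × 128.10 − 128.59 = 127.61
  upper = 2 × 128.10 − 124.58 = 131.62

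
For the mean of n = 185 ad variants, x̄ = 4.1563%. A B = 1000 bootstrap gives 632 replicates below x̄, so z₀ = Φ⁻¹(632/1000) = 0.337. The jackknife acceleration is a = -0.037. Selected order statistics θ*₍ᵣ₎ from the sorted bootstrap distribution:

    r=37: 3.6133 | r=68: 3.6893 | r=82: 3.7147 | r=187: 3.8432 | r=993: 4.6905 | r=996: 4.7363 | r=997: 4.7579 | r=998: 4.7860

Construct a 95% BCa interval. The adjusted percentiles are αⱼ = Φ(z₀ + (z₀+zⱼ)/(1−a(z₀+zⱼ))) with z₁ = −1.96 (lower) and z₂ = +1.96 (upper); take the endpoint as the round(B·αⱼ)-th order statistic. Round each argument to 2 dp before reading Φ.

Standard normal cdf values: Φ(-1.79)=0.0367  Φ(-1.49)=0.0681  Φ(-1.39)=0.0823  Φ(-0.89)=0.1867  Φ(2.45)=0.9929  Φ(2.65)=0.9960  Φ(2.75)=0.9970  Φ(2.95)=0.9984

(3.7147, 4.6905)

Lower: z₀ + z₁ = 0.337 + (-1.960) = -1.623; 1 − a(z₀+z₁) = 1 − (-0.037)(-1.623) = 0.9399; argument = 0.337 + (-1.623)/0.9399 = -1.3897 → -1.39.
α₁ = Φ(-1.39) = 0.0823; rank = round(1000 × 0.0823) = 82; θ*₍82₎ = 3.7147.
Upper: z₀ + z₂ = 2.297; 1 − a(z₀+z₂) = 1.0850; argument = 2.4541 → 2.45; α₂ = 0.9929; rank = 993; θ*₍993₎ = 4.6905.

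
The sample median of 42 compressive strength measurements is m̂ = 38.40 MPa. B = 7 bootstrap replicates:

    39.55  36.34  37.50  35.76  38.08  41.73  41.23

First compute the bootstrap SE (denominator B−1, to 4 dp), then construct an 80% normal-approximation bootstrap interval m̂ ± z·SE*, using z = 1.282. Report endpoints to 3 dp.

Mean of replicates = 38.5986; sum of squared deviations = 32.2699; SE* = √(32.2699/6) = 2.3191
Margin = 1.282 × 2.3191 = 2.9731
Interval: 38.40 ± 2.9731

(35.427, 41.373)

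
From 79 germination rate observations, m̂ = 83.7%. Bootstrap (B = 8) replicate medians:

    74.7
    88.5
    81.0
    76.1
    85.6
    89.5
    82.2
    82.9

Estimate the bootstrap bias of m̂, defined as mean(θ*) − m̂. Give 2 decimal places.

bias = −1.14

mean(θ*) = (74.7 + 88.5 + 81.0 + 76.1 + 85.6 + 89.5 + 82.2 + 82.9) / 8 = 82.562
bias = 82.562 − 83.7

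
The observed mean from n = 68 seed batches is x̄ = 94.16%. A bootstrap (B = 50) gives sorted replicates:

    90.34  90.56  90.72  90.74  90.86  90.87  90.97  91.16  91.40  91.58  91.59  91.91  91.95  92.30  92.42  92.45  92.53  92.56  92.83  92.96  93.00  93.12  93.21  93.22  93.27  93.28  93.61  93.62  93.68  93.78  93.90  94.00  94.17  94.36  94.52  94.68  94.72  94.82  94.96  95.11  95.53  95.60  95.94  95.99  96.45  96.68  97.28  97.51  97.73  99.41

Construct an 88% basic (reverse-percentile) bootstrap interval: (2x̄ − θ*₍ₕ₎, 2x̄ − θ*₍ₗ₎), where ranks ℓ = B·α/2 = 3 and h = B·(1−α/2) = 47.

Percentile endpoints at ranks 3 and 47: θ*₍3₎ = 90.72, θ*₍47₎ = 97.28.
Basic interval reflects these around x̄:
  lower = 2 × 94.16 − 97.28 = 91.04
  upper = 2 × 94.16 − 90.72 = 97.60

(91.04, 97.60)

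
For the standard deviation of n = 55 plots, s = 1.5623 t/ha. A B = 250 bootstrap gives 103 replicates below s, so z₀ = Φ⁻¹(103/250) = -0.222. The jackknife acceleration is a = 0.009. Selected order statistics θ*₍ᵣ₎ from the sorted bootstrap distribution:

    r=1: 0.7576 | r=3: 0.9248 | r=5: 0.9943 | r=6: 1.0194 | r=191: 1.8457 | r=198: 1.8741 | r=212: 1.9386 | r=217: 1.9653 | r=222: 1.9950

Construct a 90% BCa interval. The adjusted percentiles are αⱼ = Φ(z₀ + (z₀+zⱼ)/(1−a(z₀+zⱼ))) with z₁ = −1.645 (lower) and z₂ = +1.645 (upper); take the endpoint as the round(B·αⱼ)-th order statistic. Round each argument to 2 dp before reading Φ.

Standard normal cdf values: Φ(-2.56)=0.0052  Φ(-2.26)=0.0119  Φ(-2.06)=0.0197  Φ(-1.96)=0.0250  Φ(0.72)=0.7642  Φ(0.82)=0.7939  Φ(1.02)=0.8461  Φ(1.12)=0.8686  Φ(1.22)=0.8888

Lower: z₀ + z₁ = -0.222 + (-1.645) = -1.867; 1 − a(z₀+z₁) = 1 − (0.009)(-1.867) = 1.0168; argument = -0.222 + (-1.867)/1.0168 = -2.0581 → -2.06.
α₁ = Φ(-2.06) = 0.0197; rank = round(250 × 0.0197) = 5; θ*₍5₎ = 0.9943.
Upper: z₀ + z₂ = 1.423; 1 − a(z₀+z₂) = 0.9872; argument = 1.2195 → 1.22; α₂ = 0.8888; rank = 222; θ*₍222₎ = 1.9950.

(0.9943, 1.9950)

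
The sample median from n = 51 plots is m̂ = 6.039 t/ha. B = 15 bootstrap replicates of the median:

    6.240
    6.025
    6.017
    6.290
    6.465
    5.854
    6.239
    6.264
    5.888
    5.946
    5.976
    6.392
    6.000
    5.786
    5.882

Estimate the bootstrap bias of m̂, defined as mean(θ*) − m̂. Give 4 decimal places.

mean(θ*) = (6.240 + 6.025 + 6.017 + 6.290 + 6.465 + 5.854 + 6.239 + 6.264 + 5.888 + 5.946 + 5.976 + 6.392 + 6.000 + 5.786 + 5.882) / 15 = 6.08427
bias = 6.08427 − 6.039

bias = +0.0453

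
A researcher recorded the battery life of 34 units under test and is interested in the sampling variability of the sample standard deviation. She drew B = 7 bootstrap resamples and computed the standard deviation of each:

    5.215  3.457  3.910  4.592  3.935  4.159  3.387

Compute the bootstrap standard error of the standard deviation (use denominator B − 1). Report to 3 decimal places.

Bootstrap SE is the standard deviation of the 7 replicate standard deviations.
Mean of replicates: (5.215 + 3.457 + 3.910 + 4.592 + 3.935 + 4.159 + 3.387) / 7 = 28.6550 / 7 = 4.0936
Sum of squared deviations: (+1.1214)² + (−0.6366)² + (−0.1836)² + (+0.4984)² + (−0.1586)² + (+0.0654)² + (−0.7066)² = 2.4736
Variance = 2.4736 / 6 = 0.4123
SE* = √0.4123

SE* = 0.642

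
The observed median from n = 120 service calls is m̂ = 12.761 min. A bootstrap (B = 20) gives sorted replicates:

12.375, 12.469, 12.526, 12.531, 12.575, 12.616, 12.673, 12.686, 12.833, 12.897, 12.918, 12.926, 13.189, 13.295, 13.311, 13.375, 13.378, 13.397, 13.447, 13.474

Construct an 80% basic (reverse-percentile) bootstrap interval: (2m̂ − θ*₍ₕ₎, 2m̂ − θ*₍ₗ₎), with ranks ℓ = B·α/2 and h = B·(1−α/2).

Percentile endpoints at ranks 2 and 18: θ*₍2₎ = 12.469, θ*₍18₎ = 13.397.
Basic interval reflects these around m̂:
  lower = 2 × 12.761 − 13.397 = 12.125
  upper = 2 × 12.761 − 12.469 = 13.053

(12.125, 13.053)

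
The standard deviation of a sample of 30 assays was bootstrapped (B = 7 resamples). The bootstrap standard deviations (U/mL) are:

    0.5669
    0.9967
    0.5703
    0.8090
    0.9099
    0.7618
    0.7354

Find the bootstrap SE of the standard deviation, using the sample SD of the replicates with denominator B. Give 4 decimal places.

Bootstrap SE is the standard deviation of the 7 replicate standard deviations.
Mean of replicates: (0.5669 + 0.9967 + 0.5703 + 0.8090 + 0.9099 + 0.7618 + 0.7354) / 7 = 5.35000 / 7 = 0.76429
Sum of squared deviations: (−0.19739)² + (+0.23241)² + (−0.19399)² + (+0.04471)² + (+0.14561)² + (−0.00249)² + (−0.02889)² = 0.15465
Variance = 0.15465 / 7 = 0.02209
SE* = √0.02209

SE* = 0.1486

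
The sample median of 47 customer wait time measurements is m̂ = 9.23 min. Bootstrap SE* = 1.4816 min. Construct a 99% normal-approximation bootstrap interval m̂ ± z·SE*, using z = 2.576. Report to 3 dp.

Margin = 2.576 × 1.4816 = 3.8166
Interval: 9.23 ± 3.8166

(5.413, 13.047)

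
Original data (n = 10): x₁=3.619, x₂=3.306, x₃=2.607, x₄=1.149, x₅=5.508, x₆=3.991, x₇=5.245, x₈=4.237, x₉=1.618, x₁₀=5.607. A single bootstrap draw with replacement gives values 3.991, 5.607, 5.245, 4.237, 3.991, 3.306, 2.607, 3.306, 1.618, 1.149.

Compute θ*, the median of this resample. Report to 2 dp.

Sorted: 1.149, 1.618, 2.607, 3.306, 3.306, 3.991, 3.991, 4.237, 5.245, 5.607
Median = average of the two middle values = 3.65

θ* = 3.65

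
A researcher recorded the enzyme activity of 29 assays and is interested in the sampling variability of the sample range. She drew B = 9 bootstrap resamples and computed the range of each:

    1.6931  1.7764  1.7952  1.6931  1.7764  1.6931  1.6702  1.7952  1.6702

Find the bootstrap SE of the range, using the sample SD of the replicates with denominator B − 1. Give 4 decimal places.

SE* = 0.0548

Bootstrap SE is the standard deviation of the 9 replicate ranges.
Mean of replicates: (1.6931 + 1.7764 + 1.7952 + 1.6931 + 1.7764 + 1.6931 + 1.6702 + 1.7952 + 1.6702) / 9 = 15.56290 / 9 = 1.72921
Sum of squared deviations: (−0.03611)² + (+0.04719)² + (+0.06599)² + (−0.03611)² + (+0.04719)² + (−0.03611)² + (−0.05901)² + (+0.06599)² + (−0.05901)² = 0.02404
Variance = 0.02404 / 8 = 0.00300
SE* = √0.00300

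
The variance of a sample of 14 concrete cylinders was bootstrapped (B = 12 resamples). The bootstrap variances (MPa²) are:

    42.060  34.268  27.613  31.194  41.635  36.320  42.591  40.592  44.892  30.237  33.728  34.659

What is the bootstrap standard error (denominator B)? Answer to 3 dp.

Bootstrap SE is the standard deviation of the 12 replicate variances.
Mean of replicates: (42.060 + 34.268 + 27.613 + 31.194 + 41.635 + 36.320 + 42.591 + 40.592 + 44.892 + 30.237 + 33.728 + 34.659) / 12 = 439.7890 / 12 = 36.6491
Sum of squared deviations: (+5.4109)² + (−2.3811)² + (−9.0361)² + (−5.4551)² + (+4.9859)² + (−0.3291)² + (+5.9419)² + (+3.9429)² + (+8.2429)² + (−6.4121)² + (−2.9211)² + (−1.9901)² = 343.7306
Variance = 343.7306 / 12 = 28.6442
SE* = √28.6442

SE* = 5.352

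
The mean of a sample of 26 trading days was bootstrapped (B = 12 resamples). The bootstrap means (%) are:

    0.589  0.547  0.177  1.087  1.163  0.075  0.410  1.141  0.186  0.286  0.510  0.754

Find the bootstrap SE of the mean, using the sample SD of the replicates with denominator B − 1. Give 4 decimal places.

SE* = 0.3856

Bootstrap SE is the standard deviation of the 12 replicate means.
Mean of replicates: (0.589 + 0.547 + 0.177 + 1.087 + 1.163 + 0.075 + 0.410 + 1.141 + 0.186 + 0.286 + 0.510 + 0.754) / 12 = 6.92500 / 12 = 0.57708
Sum of squared deviations: (+0.01192)² + (−0.03008)² + (−0.40008)² + (+0.50992)² + (+0.58592)² + (−0.50208)² + (−0.16708)² + (+0.56392)² + (−0.39108)² + (−0.29108)² + (−0.06708)² + (+0.17692)² = 1.63591
Variance = 1.63591 / 11 = 0.14872
SE* = √0.14872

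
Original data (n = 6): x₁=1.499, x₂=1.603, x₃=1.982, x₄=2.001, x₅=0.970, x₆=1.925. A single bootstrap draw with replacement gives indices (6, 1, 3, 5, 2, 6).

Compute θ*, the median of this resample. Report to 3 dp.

Resample values: 1.925, 1.499, 1.982, 0.970, 1.603, 1.925.
Sorted: 0.970, 1.499, 1.603, 1.925, 1.925, 1.982
Median = average of the two middle values = 1.764

θ* = 1.764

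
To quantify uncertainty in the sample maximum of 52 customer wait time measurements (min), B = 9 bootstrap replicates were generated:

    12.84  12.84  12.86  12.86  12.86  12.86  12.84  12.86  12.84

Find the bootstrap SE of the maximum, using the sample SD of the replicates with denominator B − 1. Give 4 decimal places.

SE* = 0.0105

Bootstrap SE is the standard deviation of the 9 replicate maximums.
Mean of replicates: (12.84 + 12.84 + 12.86 + 12.86 + 12.86 + 12.86 + 12.84 + 12.86 + 12.84) / 9 = 115.66000 / 9 = 12.85111
Sum of squared deviations: (−0.01111)² + (−0.01111)² + (+0.00889)² + (+0.00889)² + (+0.00889)² + (+0.00889)² + (−0.01111)² + (+0.00889)² + (−0.01111)² = 0.00089
Variance = 0.00089 / 8 = 0.00011
SE* = √0.00011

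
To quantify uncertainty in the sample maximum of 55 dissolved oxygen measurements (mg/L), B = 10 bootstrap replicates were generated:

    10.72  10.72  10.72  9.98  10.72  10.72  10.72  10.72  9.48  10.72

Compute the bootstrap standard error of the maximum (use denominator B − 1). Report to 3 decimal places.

SE* = 0.434

Bootstrap SE is the standard deviation of the 10 replicate maximums.
Mean of replicates: (10.72 + 10.72 + 10.72 + 9.98 + 10.72 + 10.72 + 10.72 + 10.72 + 9.48 + 10.72) / 10 = 105.2200 / 10 = 10.5220
Sum of squared deviations: (+0.1980)² + (+0.1980)² + (+0.1980)² + (−0.5420)² + (+0.1980)² + (+0.1980)² + (+0.1980)² + (+0.1980)² + (−1.0420)² + (+0.1980)² = 1.6932
Variance = 1.6932 / 9 = 0.1881
SE* = √0.1881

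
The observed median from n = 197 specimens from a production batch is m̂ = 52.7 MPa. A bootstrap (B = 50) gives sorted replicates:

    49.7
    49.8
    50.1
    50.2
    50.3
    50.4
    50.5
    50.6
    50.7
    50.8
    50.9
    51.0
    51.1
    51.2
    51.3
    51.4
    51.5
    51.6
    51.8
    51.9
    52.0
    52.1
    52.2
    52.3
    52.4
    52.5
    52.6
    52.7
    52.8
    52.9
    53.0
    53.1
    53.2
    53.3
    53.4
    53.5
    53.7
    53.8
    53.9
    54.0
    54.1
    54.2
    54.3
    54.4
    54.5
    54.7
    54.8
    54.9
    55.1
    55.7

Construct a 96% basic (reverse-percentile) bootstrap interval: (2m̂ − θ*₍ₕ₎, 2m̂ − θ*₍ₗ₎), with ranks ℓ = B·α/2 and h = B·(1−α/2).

(50.3, 55.7)

Percentile endpoints at ranks 1 and 49: θ*₍1₎ = 49.7, θ*₍49₎ = 55.1.
Basic interval reflects these around m̂:
  lower = 2 × 52.7 − 55.1 = 50.3
  upper = 2 × 52.7 − 49.7 = 55.7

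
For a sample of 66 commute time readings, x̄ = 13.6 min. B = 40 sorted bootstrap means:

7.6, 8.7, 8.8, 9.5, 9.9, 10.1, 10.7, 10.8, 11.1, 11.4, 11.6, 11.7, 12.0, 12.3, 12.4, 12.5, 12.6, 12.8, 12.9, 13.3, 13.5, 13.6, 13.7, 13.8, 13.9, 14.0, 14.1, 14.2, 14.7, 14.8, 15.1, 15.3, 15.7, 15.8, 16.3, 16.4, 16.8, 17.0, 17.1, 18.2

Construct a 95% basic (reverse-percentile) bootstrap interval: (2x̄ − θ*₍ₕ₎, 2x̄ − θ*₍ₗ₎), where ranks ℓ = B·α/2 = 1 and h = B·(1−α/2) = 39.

(10.1, 19.6)

Percentile endpoints at ranks 1 and 39: θ*₍1₎ = 7.6, θ*₍39₎ = 17.1.
Basic interval reflects these around x̄:
  lower = 2 × 13.6 − 17.1 = 10.1
  upper = 2 × 13.6 − 7.6 = 19.6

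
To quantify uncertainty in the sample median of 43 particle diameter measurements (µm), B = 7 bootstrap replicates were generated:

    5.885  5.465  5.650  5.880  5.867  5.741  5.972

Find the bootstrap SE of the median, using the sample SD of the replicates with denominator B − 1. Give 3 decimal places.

SE* = 0.175

Bootstrap SE is the standard deviation of the 7 replicate medians.
Mean of replicates: (5.885 + 5.465 + 5.650 + 5.880 + 5.867 + 5.741 + 5.972) / 7 = 40.4600 / 7 = 5.7800
Sum of squared deviations: (+0.1050)² + (−0.3150)² + (−0.1300)² + (+0.1000)² + (+0.0870)² + (−0.0390)² + (+0.1920)² = 0.1831
Variance = 0.1831 / 6 = 0.0305
SE* = √0.0305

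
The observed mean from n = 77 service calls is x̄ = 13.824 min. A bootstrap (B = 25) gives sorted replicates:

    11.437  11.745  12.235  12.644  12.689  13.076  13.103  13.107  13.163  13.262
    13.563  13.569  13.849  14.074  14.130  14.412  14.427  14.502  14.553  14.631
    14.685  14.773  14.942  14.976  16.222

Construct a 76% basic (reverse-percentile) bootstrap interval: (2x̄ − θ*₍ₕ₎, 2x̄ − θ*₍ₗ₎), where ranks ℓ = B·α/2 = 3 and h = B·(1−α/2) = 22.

Percentile endpoints at ranks 3 and 22: θ*₍3₎ = 12.235, θ*₍22₎ = 14.773.
Basic interval reflects these around x̄:
  lower = 2 × 13.824 − 14.773 = 12.875
  upper = 2 × 13.824 − 12.235 = 15.413

(12.875, 15.413)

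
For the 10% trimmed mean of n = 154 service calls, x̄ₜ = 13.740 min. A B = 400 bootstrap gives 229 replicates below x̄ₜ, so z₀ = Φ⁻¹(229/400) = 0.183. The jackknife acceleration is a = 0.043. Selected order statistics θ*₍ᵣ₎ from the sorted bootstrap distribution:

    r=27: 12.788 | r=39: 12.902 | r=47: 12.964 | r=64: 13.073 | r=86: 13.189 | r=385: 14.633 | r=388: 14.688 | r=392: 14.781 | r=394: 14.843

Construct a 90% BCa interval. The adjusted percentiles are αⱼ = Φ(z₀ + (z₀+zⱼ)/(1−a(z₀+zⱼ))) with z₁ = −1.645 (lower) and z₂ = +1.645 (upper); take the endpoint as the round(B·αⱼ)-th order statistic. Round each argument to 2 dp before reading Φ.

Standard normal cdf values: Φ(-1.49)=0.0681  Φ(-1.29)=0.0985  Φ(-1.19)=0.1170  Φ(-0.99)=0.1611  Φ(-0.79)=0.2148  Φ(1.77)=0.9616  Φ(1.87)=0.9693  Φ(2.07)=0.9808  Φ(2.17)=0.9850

Lower: z₀ + z₁ = 0.183 + (-1.645) = -1.462; 1 − a(z₀+z₁) = 1 − (0.043)(-1.462) = 1.0629; argument = 0.183 + (-1.462)/1.0629 = -1.1925 → -1.19.
α₁ = Φ(-1.19) = 0.1170; rank = round(400 × 0.1170) = 47; θ*₍47₎ = 12.964.
Upper: z₀ + z₂ = 1.828; 1 − a(z₀+z₂) = 0.9214; argument = 2.1669 → 2.17; α₂ = 0.9850; rank = 394; θ*₍394₎ = 14.843.

(12.964, 14.843)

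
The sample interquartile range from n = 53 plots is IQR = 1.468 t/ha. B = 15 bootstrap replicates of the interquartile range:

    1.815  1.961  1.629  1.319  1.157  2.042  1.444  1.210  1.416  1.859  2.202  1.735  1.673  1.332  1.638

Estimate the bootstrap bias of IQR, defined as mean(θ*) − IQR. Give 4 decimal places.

bias = +0.1608

mean(θ*) = (1.815 + 1.961 + 1.629 + 1.319 + 1.157 + 2.042 + 1.444 + 1.210 + 1.416 + 1.859 + 2.202 + 1.735 + 1.673 + 1.332 + 1.638) / 15 = 1.62880
bias = 1.62880 − 1.468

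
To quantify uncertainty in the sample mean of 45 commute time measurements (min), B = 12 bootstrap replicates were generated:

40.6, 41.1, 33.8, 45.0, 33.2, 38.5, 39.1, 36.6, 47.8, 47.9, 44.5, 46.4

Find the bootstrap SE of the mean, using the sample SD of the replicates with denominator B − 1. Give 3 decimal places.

Bootstrap SE is the standard deviation of the 12 replicate means.
Mean of replicates: (40.6 + 41.1 + 33.8 + 45.0 + 33.2 + 38.5 + 39.1 + 36.6 + 47.8 + 47.9 + 44.5 + 46.4) / 12 = 494.5000 / 12 = 41.2083
Sum of squared deviations: (−0.6083)² + (−0.1083)² + (−7.4083)² + (+3.7917)² + (−8.0083)² + (−2.7083)² + (−2.1083)² + (−4.6083)² + (+6.5917)² + (+6.6917)² + (+3.2917)² + (+5.1917)² = 292.8092
Variance = 292.8092 / 11 = 26.6190
SE* = √26.6190

SE* = 5.159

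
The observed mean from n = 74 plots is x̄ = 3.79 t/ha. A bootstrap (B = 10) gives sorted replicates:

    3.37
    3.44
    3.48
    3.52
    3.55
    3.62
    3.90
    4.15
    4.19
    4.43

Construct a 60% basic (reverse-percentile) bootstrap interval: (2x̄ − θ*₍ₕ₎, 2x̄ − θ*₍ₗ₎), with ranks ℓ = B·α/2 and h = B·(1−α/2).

(3.43, 4.14)

Percentile endpoints at ranks 2 and 8: θ*₍2₎ = 3.44, θ*₍8₎ = 4.15.
Basic interval reflects these around x̄:
  lower = 2 × 3.79 − 4.15 = 3.43
  upper = 2 × 3.79 − 3.44 = 4.14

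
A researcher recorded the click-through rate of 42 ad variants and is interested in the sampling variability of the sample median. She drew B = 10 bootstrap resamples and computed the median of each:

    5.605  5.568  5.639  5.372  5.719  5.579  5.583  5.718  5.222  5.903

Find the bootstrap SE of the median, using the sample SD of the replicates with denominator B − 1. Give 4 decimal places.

Bootstrap SE is the standard deviation of the 10 replicate medians.
Mean of replicates: (5.605 + 5.568 + 5.639 + 5.372 + 5.719 + 5.579 + 5.583 + 5.718 + 5.222 + 5.903) / 10 = 55.90800 / 10 = 5.59080
Sum of squared deviations: (+0.01420)² + (−0.02280)² + (+0.04820)² + (−0.21880)² + (+0.12820)² + (−0.01180)² + (−0.00780)² + (+0.12720)² + (−0.36880)² + (+0.31220)² = 0.31722
Variance = 0.31722 / 9 = 0.03525
SE* = √0.03525

SE* = 0.1877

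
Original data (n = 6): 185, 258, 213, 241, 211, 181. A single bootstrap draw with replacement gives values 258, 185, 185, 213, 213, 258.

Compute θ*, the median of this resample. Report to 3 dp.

Sorted: 185, 185, 213, 213, 258, 258
Median = average of the two middle values = 213.000

θ* = 213.000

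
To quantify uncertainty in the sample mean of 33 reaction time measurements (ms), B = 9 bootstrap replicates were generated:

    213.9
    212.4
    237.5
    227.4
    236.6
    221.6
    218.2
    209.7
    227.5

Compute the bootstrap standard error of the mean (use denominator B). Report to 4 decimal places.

SE* = 9.6110

Bootstrap SE is the standard deviation of the 9 replicate means.
Mean of replicates: (213.9 + 212.4 + 237.5 + 227.4 + 236.6 + 221.6 + 218.2 + 209.7 + 227.5) / 9 = 2004.80000 / 9 = 222.75556
Sum of squared deviations: (−8.85556)² + (−10.35556)² + (+14.74444)² + (+4.64444)² + (+13.84444)² + (−1.15556)² + (−4.55556)² + (−13.05556)² + (+4.74444)² = 831.34222
Variance = 831.34222 / 9 = 92.37136
SE* = √92.37136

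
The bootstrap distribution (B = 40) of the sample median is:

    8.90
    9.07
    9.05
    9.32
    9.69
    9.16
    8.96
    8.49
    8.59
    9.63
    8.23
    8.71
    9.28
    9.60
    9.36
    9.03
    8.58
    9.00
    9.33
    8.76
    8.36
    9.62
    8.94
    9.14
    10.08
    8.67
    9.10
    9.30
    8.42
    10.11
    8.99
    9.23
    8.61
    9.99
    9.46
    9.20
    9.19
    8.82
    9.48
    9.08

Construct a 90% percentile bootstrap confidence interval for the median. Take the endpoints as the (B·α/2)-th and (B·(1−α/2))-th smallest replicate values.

Sorted replicates: 8.23, 8.36, 8.42, 8.49, 8.58, 8.59, 8.61, 8.67, 8.71, 8.76, 8.82, 8.90, 8.94, 8.96, 8.99, 9.00, 9.03, 9.05, 9.07, 9.08, 9.10, 9.14, 9.16, 9.19, 9.20, 9.23, 9.28, 9.30, 9.32, 9.33, 9.36, 9.46, 9.48, 9.60, 9.62, 9.63, 9.69, 9.99, 10.08, 10.11
α = 0.10; lower rank = 40 × 0.050 = 2; upper rank = 40 × 0.950 = 38.
The 2nd smallest replicate is 8.36; the 38th is 9.99.

(8.36, 9.99)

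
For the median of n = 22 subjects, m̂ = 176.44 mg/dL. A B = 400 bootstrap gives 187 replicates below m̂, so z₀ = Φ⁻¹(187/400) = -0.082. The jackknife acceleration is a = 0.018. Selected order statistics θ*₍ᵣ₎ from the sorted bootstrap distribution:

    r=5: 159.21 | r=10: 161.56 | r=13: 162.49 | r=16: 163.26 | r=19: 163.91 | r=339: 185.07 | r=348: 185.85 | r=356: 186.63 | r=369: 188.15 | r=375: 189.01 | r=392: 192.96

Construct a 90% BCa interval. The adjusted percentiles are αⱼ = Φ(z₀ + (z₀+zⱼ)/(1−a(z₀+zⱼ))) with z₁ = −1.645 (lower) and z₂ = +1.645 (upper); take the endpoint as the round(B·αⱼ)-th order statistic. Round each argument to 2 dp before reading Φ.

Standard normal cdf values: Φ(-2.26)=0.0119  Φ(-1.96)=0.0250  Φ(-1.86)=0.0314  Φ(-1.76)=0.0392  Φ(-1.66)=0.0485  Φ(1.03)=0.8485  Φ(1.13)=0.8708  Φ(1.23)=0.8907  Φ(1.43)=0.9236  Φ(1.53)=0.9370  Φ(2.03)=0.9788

(163.26, 189.01)

Lower: z₀ + z₁ = -0.082 + (-1.645) = -1.727; 1 − a(z₀+z₁) = 1 − (0.018)(-1.727) = 1.0311; argument = -0.082 + (-1.727)/1.0311 = -1.7569 → -1.76.
α₁ = Φ(-1.76) = 0.0392; rank = round(400 × 0.0392) = 16; θ*₍16₎ = 163.26.
Upper: z₀ + z₂ = 1.563; 1 − a(z₀+z₂) = 0.9719; argument = 1.5262 → 1.53; α₂ = 0.9370; rank = 375; θ*₍375₎ = 189.01.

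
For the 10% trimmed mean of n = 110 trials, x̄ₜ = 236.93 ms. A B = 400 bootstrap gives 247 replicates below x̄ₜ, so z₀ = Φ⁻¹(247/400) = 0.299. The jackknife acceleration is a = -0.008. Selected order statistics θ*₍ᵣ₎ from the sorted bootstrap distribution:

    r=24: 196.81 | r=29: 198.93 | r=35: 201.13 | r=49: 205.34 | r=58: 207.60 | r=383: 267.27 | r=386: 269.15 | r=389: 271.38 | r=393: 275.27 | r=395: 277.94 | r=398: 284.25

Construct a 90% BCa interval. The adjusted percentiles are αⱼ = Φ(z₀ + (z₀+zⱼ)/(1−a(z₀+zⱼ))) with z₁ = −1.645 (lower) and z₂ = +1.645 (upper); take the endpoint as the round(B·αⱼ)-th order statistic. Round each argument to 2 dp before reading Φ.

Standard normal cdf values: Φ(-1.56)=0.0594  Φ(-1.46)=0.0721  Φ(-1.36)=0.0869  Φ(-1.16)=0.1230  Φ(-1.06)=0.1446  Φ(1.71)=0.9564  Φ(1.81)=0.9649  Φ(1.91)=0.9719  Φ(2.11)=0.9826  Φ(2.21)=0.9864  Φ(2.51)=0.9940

Lower: z₀ + z₁ = 0.299 + (-1.645) = -1.346; 1 − a(z₀+z₁) = 1 − (-0.008)(-1.346) = 0.9892; argument = 0.299 + (-1.346)/0.9892 = -1.0617 → -1.06.
α₁ = Φ(-1.06) = 0.1446; rank = round(400 × 0.1446) = 58; θ*₍58₎ = 207.60.
Upper: z₀ + z₂ = 1.944; 1 − a(z₀+z₂) = 1.0156; argument = 2.2132 → 2.21; α₂ = 0.9864; rank = 395; θ*₍395₎ = 277.94.

(207.60, 277.94)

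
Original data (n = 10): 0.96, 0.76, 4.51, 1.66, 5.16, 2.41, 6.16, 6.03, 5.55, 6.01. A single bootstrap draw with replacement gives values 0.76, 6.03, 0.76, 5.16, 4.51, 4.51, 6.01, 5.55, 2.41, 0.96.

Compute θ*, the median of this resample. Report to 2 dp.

θ* = 4.51

Sorted: 0.76, 0.76, 0.96, 2.41, 4.51, 4.51, 5.16, 5.55, 6.01, 6.03
Median = average of the two middle values = 4.51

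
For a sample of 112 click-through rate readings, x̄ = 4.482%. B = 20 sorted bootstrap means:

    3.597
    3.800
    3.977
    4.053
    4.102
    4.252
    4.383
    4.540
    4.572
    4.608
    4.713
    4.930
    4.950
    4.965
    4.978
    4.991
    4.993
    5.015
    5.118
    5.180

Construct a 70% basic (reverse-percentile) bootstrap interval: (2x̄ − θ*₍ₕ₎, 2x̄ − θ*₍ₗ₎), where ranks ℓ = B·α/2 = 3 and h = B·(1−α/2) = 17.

(3.971, 4.987)

Percentile endpoints at ranks 3 and 17: θ*₍3₎ = 3.977, θ*₍17₎ = 4.993.
Basic interval reflects these around x̄:
  lower = 2 × 4.482 − 4.993 = 3.971
  upper = 2 × 4.482 − 3.977 = 4.987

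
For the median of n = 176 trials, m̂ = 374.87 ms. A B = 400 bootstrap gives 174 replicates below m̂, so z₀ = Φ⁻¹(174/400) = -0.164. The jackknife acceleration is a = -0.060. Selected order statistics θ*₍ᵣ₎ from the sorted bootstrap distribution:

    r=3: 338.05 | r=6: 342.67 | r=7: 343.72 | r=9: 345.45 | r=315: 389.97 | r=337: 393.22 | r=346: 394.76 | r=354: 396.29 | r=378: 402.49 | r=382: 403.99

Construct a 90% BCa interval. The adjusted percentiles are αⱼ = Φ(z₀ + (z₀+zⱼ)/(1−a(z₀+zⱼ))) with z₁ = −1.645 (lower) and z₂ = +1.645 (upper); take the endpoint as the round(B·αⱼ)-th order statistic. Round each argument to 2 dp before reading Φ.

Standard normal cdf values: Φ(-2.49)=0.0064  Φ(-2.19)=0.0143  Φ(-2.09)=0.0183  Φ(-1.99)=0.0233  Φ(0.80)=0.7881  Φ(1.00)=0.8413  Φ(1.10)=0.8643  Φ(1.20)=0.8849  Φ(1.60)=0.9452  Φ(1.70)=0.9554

Lower: z₀ + z₁ = -0.164 + (-1.645) = -1.809; 1 − a(z₀+z₁) = 1 − (-0.060)(-1.809) = 0.8915; argument = -0.164 + (-1.809)/0.8915 = -2.1933 → -2.19.
α₁ = Φ(-2.19) = 0.0143; rank = round(400 × 0.0143) = 6; θ*₍6₎ = 342.67.
Upper: z₀ + z₂ = 1.481; 1 − a(z₀+z₂) = 1.0889; argument = 1.1961 → 1.20; α₂ = 0.8849; rank = 354; θ*₍354₎ = 396.29.

(342.67, 396.29)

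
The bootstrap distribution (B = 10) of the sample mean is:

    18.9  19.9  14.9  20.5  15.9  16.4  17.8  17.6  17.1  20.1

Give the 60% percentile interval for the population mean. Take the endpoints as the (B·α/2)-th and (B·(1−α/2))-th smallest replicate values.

Sorted replicates: 14.9, 15.9, 16.4, 17.1, 17.6, 17.8, 18.9, 19.9, 20.1, 20.5
α = 0.40; lower rank = 10 × 0.200 = 2; upper rank = 10 × 0.800 = 8.
The 2nd smallest replicate is 15.9; the 8th is 19.9.

(15.9, 19.9)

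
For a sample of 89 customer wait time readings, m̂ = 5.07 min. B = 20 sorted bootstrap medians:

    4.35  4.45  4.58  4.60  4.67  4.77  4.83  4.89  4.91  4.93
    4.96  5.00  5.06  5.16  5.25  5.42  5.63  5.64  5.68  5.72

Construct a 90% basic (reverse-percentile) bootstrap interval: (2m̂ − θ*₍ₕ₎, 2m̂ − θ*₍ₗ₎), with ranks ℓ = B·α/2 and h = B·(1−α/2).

Percentile endpoints at ranks 1 and 19: θ*₍1₎ = 4.35, θ*₍19₎ = 5.68.
Basic interval reflects these around m̂:
  lower = 2 × 5.07 − 5.68 = 4.46
  upper = 2 × 5.07 − 4.35 = 5.79

(4.46, 5.79)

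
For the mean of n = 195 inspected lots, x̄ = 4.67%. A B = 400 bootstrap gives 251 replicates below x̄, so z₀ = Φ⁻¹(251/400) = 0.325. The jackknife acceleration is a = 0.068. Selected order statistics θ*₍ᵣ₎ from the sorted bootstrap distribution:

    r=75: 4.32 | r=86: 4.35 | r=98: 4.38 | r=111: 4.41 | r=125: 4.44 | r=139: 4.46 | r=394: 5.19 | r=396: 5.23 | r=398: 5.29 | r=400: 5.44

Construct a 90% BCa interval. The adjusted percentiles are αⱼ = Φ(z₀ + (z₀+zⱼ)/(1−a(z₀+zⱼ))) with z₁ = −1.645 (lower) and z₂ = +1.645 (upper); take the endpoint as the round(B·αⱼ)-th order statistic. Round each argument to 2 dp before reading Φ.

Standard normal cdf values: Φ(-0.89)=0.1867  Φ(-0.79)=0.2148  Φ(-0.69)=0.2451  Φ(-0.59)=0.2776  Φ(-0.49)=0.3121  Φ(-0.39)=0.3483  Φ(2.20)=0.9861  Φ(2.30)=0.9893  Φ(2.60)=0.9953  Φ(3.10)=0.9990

(4.32, 5.29)

Lower: z₀ + z₁ = 0.325 + (-1.645) = -1.320; 1 − a(z₀+z₁) = 1 − (0.068)(-1.320) = 1.0898; argument = 0.325 + (-1.320)/1.0898 = -0.8863 → -0.89.
α₁ = Φ(-0.89) = 0.1867; rank = round(400 × 0.1867) = 75; θ*₍75₎ = 4.32.
Upper: z₀ + z₂ = 1.970; 1 − a(z₀+z₂) = 0.8660; argument = 2.5997 → 2.60; α₂ = 0.9953; rank = 398; θ*₍398₎ = 5.29.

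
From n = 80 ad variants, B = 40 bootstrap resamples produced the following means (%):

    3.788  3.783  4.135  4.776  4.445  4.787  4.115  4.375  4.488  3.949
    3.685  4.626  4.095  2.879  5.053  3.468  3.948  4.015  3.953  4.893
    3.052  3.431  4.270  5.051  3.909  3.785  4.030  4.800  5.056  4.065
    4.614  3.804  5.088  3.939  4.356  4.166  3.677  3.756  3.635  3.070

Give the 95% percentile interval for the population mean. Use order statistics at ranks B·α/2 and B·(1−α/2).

Sorted replicates: 2.879, 3.052, 3.070, 3.431, 3.468, 3.635, 3.677, 3.685, 3.756, 3.783, 3.785, 3.788, 3.804, 3.909, 3.939, 3.948, 3.949, 3.953, 4.015, 4.030, 4.065, 4.095, 4.115, 4.135, 4.166, 4.270, 4.356, 4.375, 4.445, 4.488, 4.614, 4.626, 4.776, 4.787, 4.800, 4.893, 5.051, 5.053, 5.056, 5.088
α = 0.05; lower rank = 40 × 0.025 = 1; upper rank = 40 × 0.975 = 39.
The 1st smallest replicate is 2.879; the 39th is 5.056.

(2.879, 5.056)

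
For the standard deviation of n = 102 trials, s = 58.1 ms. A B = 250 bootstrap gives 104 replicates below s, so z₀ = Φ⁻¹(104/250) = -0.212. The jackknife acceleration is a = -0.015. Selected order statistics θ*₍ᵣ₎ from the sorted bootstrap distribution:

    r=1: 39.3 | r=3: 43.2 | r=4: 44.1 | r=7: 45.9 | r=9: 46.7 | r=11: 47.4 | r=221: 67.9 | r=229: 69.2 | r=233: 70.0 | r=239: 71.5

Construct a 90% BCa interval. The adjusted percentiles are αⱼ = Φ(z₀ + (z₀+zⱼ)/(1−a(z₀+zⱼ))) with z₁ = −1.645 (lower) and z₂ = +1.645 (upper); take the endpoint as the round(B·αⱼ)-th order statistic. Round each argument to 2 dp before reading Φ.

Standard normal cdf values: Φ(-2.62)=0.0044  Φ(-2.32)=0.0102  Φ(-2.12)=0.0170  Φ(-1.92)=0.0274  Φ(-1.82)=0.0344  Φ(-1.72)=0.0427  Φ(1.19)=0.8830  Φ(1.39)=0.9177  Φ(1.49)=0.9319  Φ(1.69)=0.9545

Lower: z₀ + z₁ = -0.212 + (-1.645) = -1.857; 1 − a(z₀+z₁) = 1 − (-0.015)(-1.857) = 0.9721; argument = -0.212 + (-1.857)/0.9721 = -2.1222 → -2.12.
α₁ = Φ(-2.12) = 0.0170; rank = round(250 × 0.0170) = 4; θ*₍4₎ = 44.1.
Upper: z₀ + z₂ = 1.433; 1 − a(z₀+z₂) = 1.0215; argument = 1.1908 → 1.19; α₂ = 0.8830; rank = 221; θ*₍221₎ = 67.9.

(44.1, 67.9)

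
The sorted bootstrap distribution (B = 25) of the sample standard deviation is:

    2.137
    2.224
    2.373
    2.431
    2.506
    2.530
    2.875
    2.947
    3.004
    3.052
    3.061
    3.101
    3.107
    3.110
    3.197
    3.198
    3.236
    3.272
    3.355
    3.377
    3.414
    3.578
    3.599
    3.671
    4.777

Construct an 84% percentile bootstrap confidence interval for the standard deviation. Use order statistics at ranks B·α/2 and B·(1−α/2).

α = 0.16; lower rank = 25 × 0.080 = 2; upper rank = 25 × 0.920 = 23.
The 2nd smallest replicate is 2.224; the 23rd is 3.599.

(2.224, 3.599)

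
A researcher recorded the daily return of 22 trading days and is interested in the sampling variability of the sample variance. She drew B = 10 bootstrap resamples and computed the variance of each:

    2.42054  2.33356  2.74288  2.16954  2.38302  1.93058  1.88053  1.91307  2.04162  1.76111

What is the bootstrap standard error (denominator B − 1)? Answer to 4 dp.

Bootstrap SE is the standard deviation of the 10 replicate variances.
Mean of replicates: (2.42054 + 2.33356 + 2.74288 + 2.16954 + 2.38302 + 1.93058 + 1.88053 + 1.91307 + 2.04162 + 1.76111) / 10 = 21.576450 / 10 = 2.157645
Sum of squared deviations: (+0.262895)² + (+0.175915)² + (+0.585235)² + (+0.011895)² + (+0.225375)² + (−0.227065)² + (−0.277115)² + (−0.244575)² + (−0.116025)² + (−0.396535)² = 0.852365
Variance = 0.852365 / 9 = 0.094707
SE* = √0.094707

SE* = 0.3077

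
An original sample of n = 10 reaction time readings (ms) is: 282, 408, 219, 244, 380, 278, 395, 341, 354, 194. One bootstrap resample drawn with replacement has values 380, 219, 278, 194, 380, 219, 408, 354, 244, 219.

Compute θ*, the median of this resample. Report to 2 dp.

θ* = 261.00

Sorted: 194, 219, 219, 219, 244, 278, 354, 380, 380, 408
Median = average of the two middle values = 261.00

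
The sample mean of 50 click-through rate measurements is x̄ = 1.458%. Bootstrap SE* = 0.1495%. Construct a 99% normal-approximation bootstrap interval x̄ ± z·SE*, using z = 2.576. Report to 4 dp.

(1.0729, 1.8431)

Margin = 2.576 × 0.1495 = 0.38511
Interval: 1.458 ± 0.38511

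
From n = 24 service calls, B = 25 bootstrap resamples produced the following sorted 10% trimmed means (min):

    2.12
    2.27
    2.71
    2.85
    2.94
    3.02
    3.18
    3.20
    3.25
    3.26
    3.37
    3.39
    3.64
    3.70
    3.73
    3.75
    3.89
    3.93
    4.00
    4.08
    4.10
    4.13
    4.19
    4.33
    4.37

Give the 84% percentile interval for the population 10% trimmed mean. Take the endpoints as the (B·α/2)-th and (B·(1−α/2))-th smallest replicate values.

α = 0.16; lower rank = 25 × 0.080 = 2; upper rank = 25 × 0.920 = 23.
The 2nd smallest replicate is 2.27; the 23rd is 4.19.

(2.27, 4.19)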